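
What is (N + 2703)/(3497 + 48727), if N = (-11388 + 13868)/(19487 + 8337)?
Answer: 9181/177378 ≈ 0.051760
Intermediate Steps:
N = 155/1739 (N = 2480/27824 = 2480*(1/27824) = 155/1739 ≈ 0.089132)
(N + 2703)/(3497 + 48727) = (155/1739 + 2703)/(3497 + 48727) = (4700672/1739)/52224 = (4700672/1739)*(1/52224) = 9181/177378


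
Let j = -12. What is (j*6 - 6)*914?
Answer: -71292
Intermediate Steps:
(j*6 - 6)*914 = (-12*6 - 6)*914 = (-72 - 6)*914 = -78*914 = -71292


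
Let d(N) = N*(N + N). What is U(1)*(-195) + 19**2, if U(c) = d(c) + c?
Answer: -224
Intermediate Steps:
d(N) = 2*N**2 (d(N) = N*(2*N) = 2*N**2)
U(c) = c + 2*c**2 (U(c) = 2*c**2 + c = c + 2*c**2)
U(1)*(-195) + 19**2 = (1*(1 + 2*1))*(-195) + 19**2 = (1*(1 + 2))*(-195) + 361 = (1*3)*(-195) + 361 = 3*(-195) + 361 = -585 + 361 = -224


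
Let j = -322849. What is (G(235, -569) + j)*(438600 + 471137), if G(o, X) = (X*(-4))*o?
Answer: 192874251107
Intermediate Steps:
G(o, X) = -4*X*o (G(o, X) = (-4*X)*o = -4*X*o)
(G(235, -569) + j)*(438600 + 471137) = (-4*(-569)*235 - 322849)*(438600 + 471137) = (534860 - 322849)*909737 = 212011*909737 = 192874251107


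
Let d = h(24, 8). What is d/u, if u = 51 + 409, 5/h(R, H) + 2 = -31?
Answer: -1/3036 ≈ -0.00032938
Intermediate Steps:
h(R, H) = -5/33 (h(R, H) = 5/(-2 - 31) = 5/(-33) = 5*(-1/33) = -5/33)
u = 460
d = -5/33 ≈ -0.15152
d/u = -5/33/460 = -5/33*1/460 = -1/3036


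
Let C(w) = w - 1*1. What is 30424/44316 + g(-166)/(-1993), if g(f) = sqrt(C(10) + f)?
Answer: 7606/11079 - I*sqrt(157)/1993 ≈ 0.68652 - 0.006287*I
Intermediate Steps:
C(w) = -1 + w (C(w) = w - 1 = -1 + w)
g(f) = sqrt(9 + f) (g(f) = sqrt((-1 + 10) + f) = sqrt(9 + f))
30424/44316 + g(-166)/(-1993) = 30424/44316 + sqrt(9 - 166)/(-1993) = 30424*(1/44316) + sqrt(-157)*(-1/1993) = 7606/11079 + (I*sqrt(157))*(-1/1993) = 7606/11079 - I*sqrt(157)/1993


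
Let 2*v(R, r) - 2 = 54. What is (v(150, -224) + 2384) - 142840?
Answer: -140428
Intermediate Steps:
v(R, r) = 28 (v(R, r) = 1 + (½)*54 = 1 + 27 = 28)
(v(150, -224) + 2384) - 142840 = (28 + 2384) - 142840 = 2412 - 142840 = -140428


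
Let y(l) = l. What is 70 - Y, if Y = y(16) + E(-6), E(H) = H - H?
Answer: 54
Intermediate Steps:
E(H) = 0
Y = 16 (Y = 16 + 0 = 16)
70 - Y = 70 - 1*16 = 70 - 16 = 54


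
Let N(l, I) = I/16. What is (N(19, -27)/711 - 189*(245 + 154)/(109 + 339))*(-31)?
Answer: 26383449/5056 ≈ 5218.2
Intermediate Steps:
N(l, I) = I/16 (N(l, I) = I*(1/16) = I/16)
(N(19, -27)/711 - 189*(245 + 154)/(109 + 339))*(-31) = (((1/16)*(-27))/711 - 189*(245 + 154)/(109 + 339))*(-31) = (-27/16*1/711 - 189/(448/399))*(-31) = (-3/1264 - 189/(448*(1/399)))*(-31) = (-3/1264 - 189/64/57)*(-31) = (-3/1264 - 189*57/64)*(-31) = (-3/1264 - 10773/64)*(-31) = -851079/5056*(-31) = 26383449/5056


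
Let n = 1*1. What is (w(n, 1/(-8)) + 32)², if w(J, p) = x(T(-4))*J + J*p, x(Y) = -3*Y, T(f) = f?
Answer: 123201/64 ≈ 1925.0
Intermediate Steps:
n = 1
w(J, p) = 12*J + J*p (w(J, p) = (-3*(-4))*J + J*p = 12*J + J*p)
(w(n, 1/(-8)) + 32)² = (1*(12 + 1/(-8)) + 32)² = (1*(12 - ⅛) + 32)² = (1*(95/8) + 32)² = (95/8 + 32)² = (351/8)² = 123201/64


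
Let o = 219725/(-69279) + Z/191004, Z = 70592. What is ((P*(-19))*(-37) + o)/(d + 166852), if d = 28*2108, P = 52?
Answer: 4478635269683/27675176889052 ≈ 0.16183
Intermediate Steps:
d = 59024
o = -1029939187/367571281 (o = 219725/(-69279) + 70592/191004 = 219725*(-1/69279) + 70592*(1/191004) = -219725/69279 + 17648/47751 = -1029939187/367571281 ≈ -2.8020)
((P*(-19))*(-37) + o)/(d + 166852) = ((52*(-19))*(-37) - 1029939187/367571281)/(59024 + 166852) = (-988*(-37) - 1029939187/367571281)/225876 = (36556 - 1029939187/367571281)*(1/225876) = (13435905809049/367571281)*(1/225876) = 4478635269683/27675176889052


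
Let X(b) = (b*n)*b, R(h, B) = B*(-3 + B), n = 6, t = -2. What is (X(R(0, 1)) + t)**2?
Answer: 484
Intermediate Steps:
X(b) = 6*b**2 (X(b) = (b*6)*b = (6*b)*b = 6*b**2)
(X(R(0, 1)) + t)**2 = (6*(1*(-3 + 1))**2 - 2)**2 = (6*(1*(-2))**2 - 2)**2 = (6*(-2)**2 - 2)**2 = (6*4 - 2)**2 = (24 - 2)**2 = 22**2 = 484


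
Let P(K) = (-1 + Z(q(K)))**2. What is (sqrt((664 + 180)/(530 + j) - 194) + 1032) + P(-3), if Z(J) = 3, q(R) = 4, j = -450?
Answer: 1036 + I*sqrt(18345)/10 ≈ 1036.0 + 13.544*I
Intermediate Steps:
P(K) = 4 (P(K) = (-1 + 3)**2 = 2**2 = 4)
(sqrt((664 + 180)/(530 + j) - 194) + 1032) + P(-3) = (sqrt((664 + 180)/(530 - 450) - 194) + 1032) + 4 = (sqrt(844/80 - 194) + 1032) + 4 = (sqrt(844*(1/80) - 194) + 1032) + 4 = (sqrt(211/20 - 194) + 1032) + 4 = (sqrt(-3669/20) + 1032) + 4 = (I*sqrt(18345)/10 + 1032) + 4 = (1032 + I*sqrt(18345)/10) + 4 = 1036 + I*sqrt(18345)/10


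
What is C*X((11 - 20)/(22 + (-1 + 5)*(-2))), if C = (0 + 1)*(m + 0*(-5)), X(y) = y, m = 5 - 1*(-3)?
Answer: -36/7 ≈ -5.1429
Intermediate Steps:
m = 8 (m = 5 + 3 = 8)
C = 8 (C = (0 + 1)*(8 + 0*(-5)) = 1*(8 + 0) = 1*8 = 8)
C*X((11 - 20)/(22 + (-1 + 5)*(-2))) = 8*((11 - 20)/(22 + (-1 + 5)*(-2))) = 8*(-9/(22 + 4*(-2))) = 8*(-9/(22 - 8)) = 8*(-9/14) = -36/7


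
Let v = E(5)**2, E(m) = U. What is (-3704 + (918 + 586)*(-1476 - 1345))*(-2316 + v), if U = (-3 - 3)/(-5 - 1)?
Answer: 9830619720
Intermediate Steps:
U = 1 (U = -6/(-6) = -6*(-1/6) = 1)
E(m) = 1
v = 1 (v = 1**2 = 1)
(-3704 + (918 + 586)*(-1476 - 1345))*(-2316 + v) = (-3704 + (918 + 586)*(-1476 - 1345))*(-2316 + 1) = (-3704 + 1504*(-2821))*(-2315) = (-3704 - 4242784)*(-2315) = -4246488*(-2315) = 9830619720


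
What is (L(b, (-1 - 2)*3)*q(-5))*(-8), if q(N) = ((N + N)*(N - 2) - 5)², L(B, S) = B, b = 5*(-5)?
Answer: 845000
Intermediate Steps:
b = -25
q(N) = (-5 + 2*N*(-2 + N))² (q(N) = ((2*N)*(-2 + N) - 5)² = (2*N*(-2 + N) - 5)² = (-5 + 2*N*(-2 + N))²)
(L(b, (-1 - 2)*3)*q(-5))*(-8) = -25*(5 - 2*(-5)² + 4*(-5))²*(-8) = -25*(5 - 2*25 - 20)²*(-8) = -25*(5 - 50 - 20)²*(-8) = -25*(-65)²*(-8) = -25*4225*(-8) = -105625*(-8) = 845000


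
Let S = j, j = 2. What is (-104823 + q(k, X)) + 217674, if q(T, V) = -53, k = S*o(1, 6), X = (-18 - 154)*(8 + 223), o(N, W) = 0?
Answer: 112798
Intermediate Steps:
S = 2
X = -39732 (X = -172*231 = -39732)
k = 0 (k = 2*0 = 0)
(-104823 + q(k, X)) + 217674 = (-104823 - 53) + 217674 = -104876 + 217674 = 112798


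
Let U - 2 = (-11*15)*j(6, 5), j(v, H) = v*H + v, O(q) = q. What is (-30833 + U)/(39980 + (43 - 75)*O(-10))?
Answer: -36771/40300 ≈ -0.91243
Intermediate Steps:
j(v, H) = v + H*v (j(v, H) = H*v + v = v + H*v)
U = -5938 (U = 2 + (-11*15)*(6*(1 + 5)) = 2 - 990*6 = 2 - 165*36 = 2 - 5940 = -5938)
(-30833 + U)/(39980 + (43 - 75)*O(-10)) = (-30833 - 5938)/(39980 + (43 - 75)*(-10)) = -36771/(39980 - 32*(-10)) = -36771/(39980 + 320) = -36771/40300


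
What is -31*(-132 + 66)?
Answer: 2046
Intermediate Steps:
-31*(-132 + 66) = -31*(-66) = 2046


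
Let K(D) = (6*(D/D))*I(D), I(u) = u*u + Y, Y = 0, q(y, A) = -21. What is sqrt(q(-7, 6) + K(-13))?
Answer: sqrt(993) ≈ 31.512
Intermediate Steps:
I(u) = u**2 (I(u) = u*u + 0 = u**2 + 0 = u**2)
K(D) = 6*D**2 (K(D) = (6*(D/D))*D**2 = (6*1)*D**2 = 6*D**2)
sqrt(q(-7, 6) + K(-13)) = sqrt(-21 + 6*(-13)**2) = sqrt(-21 + 6*169) = sqrt(-21 + 1014) = sqrt(993)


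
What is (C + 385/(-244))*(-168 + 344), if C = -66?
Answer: -725516/61 ≈ -11894.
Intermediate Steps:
(C + 385/(-244))*(-168 + 344) = (-66 + 385/(-244))*(-168 + 344) = (-66 + 385*(-1/244))*176 = (-66 - 385/244)*176 = -16489/244*176 = -725516/61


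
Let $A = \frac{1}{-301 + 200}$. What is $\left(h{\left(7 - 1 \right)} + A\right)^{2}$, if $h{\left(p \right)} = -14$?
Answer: $\frac{2002225}{10201} \approx 196.28$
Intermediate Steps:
$A = - \frac{1}{101}$ ($A = \frac{1}{-101} = - \frac{1}{101} \approx -0.009901$)
$\left(h{\left(7 - 1 \right)} + A\right)^{2} = \left(-14 - \frac{1}{101}\right)^{2} = \left(- \frac{1415}{101}\right)^{2} = \frac{2002225}{10201}$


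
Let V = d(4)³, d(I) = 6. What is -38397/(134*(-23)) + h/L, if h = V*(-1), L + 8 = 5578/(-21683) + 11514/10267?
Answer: 26149569323547/611995110058 ≈ 42.728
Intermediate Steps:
L = -1588566152/222619361 (L = -8 + (5578/(-21683) + 11514/10267) = -8 + (5578*(-1/21683) + 11514*(1/10267)) = -8 + (-5578/21683 + 11514/10267) = -8 + 192388736/222619361 = -1588566152/222619361 ≈ -7.1358)
V = 216 (V = 6³ = 216)
h = -216 (h = 216*(-1) = -216)
-38397/(134*(-23)) + h/L = -38397/(134*(-23)) - 216/(-1588566152/222619361) = -38397/(-3082) - 216*(-222619361/1588566152) = -38397*(-1/3082) + 6010722747/198570769 = 38397/3082 + 6010722747/198570769 = 26149569323547/611995110058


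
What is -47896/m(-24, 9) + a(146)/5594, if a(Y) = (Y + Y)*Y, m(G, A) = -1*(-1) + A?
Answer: -66875976/13985 ≈ -4782.0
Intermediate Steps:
m(G, A) = 1 + A
a(Y) = 2*Y**2 (a(Y) = (2*Y)*Y = 2*Y**2)
-47896/m(-24, 9) + a(146)/5594 = -47896/(1 + 9) + (2*146**2)/5594 = -47896/10 + (2*21316)*(1/5594) = -47896*1/10 + 42632*(1/5594) = -23948/5 + 21316/2797 = -66875976/13985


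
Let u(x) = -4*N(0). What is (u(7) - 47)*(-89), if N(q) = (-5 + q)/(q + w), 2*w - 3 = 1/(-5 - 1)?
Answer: 49751/17 ≈ 2926.5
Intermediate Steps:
w = 17/12 (w = 3/2 + 1/(2*(-5 - 1)) = 3/2 + (½)/(-6) = 3/2 + (½)*(-⅙) = 3/2 - 1/12 = 17/12 ≈ 1.4167)
N(q) = (-5 + q)/(17/12 + q) (N(q) = (-5 + q)/(q + 17/12) = (-5 + q)/(17/12 + q))
u(x) = 240/17 (u(x) = -48*(-5 + 0)/(17 + 12*0) = -48*(-5)/(17 + 0) = -48*(-5)/17 = -4*(-60/17) = 240/17)
(u(7) - 47)*(-89) = (240/17 - 47)*(-89) = -559/17*(-89) = 49751/17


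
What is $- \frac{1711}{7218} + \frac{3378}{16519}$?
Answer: $- \frac{3881605}{119234142} \approx -0.032554$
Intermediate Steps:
$- \frac{1711}{7218} + \frac{3378}{16519} = - \frac{3881605}{119234142}$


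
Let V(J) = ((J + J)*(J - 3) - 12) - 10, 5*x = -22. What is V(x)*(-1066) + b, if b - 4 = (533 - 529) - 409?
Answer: -1159173/25 ≈ -46367.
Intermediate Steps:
x = -22/5 (x = (1/5)*(-22) = -22/5 ≈ -4.4000)
V(J) = -22 + 2*J*(-3 + J) (V(J) = ((2*J)*(-3 + J) - 12) - 10 = (2*J*(-3 + J) - 12) - 10 = (-12 + 2*J*(-3 + J)) - 10 = -22 + 2*J*(-3 + J))
b = -401 (b = 4 + ((533 - 529) - 409) = 4 + (4 - 409) = 4 - 405 = -401)
V(x)*(-1066) + b = (-22 - 6*(-22/5) + 2*(-22/5)**2)*(-1066) - 401 = (-22 + 132/5 + 2*(484/25))*(-1066) - 401 = (-22 + 132/5 + 968/25)*(-1066) - 401 = (1078/25)*(-1066) - 401 = -1149148/25 - 401 = -1159173/25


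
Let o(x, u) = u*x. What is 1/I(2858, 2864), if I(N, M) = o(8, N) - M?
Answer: 1/20000 ≈ 5.0000e-5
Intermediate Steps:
I(N, M) = -M + 8*N (I(N, M) = N*8 - M = 8*N - M = -M + 8*N)
1/I(2858, 2864) = 1/(-1*2864 + 8*2858) = 1/(-2864 + 22864) = 1/20000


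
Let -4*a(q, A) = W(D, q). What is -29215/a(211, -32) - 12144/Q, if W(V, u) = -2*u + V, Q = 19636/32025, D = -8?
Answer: -4238166274/211087 ≈ -20078.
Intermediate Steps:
Q = 19636/32025 (Q = 19636*(1/32025) = 19636/32025 ≈ 0.61315)
W(V, u) = V - 2*u
a(q, A) = 2 + q/2 (a(q, A) = -(-8 - 2*q)/4 = 2 + q/2)
-29215/a(211, -32) - 12144/Q = -29215/(2 + (½)*211) - 12144/19636/32025 = -29215/(2 + 211/2) - 12144*32025/19636 = -29215/215/2 - 97227900/4909 = -29215*2/215 - 97227900/4909 = -11686/43 - 97227900/4909 = -4238166274/211087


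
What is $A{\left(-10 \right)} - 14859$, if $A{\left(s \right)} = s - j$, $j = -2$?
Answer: $-14867$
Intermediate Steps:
$A{\left(s \right)} = 2 + s$ ($A{\left(s \right)} = s - -2 = s + 2 = 2 + s$)
$A{\left(-10 \right)} - 14859 = \left(2 - 10\right) - 14859 = -8 - 14859 = -14867$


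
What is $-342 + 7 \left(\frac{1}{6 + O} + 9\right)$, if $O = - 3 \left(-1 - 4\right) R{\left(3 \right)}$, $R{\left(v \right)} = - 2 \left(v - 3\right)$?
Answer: $- \frac{1667}{6} \approx -277.83$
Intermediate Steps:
$R{\left(v \right)} = 6 - 2 v$ ($R{\left(v \right)} = - 2 \left(-3 + v\right) = 6 - 2 v$)
$O = 0$ ($O = - 3 \left(-1 - 4\right) \left(6 - 6\right) = \left(-3\right) \left(-5\right) 0 = 15 \cdot 0 = 0$)
$-342 + 7 \left(\frac{1}{6 + O} + 9\right) = -342 + 7 \left(\frac{1}{6 + 0} + 9\right) = -342 + 7 \left(\frac{1}{6} + 9\right) = -342 + 7 \cdot \frac{55}{6} = -342 + \frac{385}{6} = - \frac{1667}{6}$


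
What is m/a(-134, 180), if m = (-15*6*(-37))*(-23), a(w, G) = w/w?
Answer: -76590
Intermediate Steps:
a(w, G) = 1
m = -76590 (m = -90*(-37)*(-23) = 3330*(-23) = -76590)
m/a(-134, 180) = -76590/1 = -76590*1 = -76590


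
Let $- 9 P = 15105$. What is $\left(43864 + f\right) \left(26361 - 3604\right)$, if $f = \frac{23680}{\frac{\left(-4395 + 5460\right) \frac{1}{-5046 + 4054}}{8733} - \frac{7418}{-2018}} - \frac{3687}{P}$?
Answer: $\frac{6537936405728512287}{5710651685} \approx 1.1449 \cdot 10^{9}$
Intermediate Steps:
$P = - \frac{5035}{3}$ ($P = \left(- \frac{1}{9}\right) 15105 = - \frac{5035}{3} \approx -1678.3$)
$f = \frac{257609775816157}{39974561795}$ ($f = \frac{23680}{\frac{\left(-4395 + 5460\right) \frac{1}{-5046 + 4054}}{8733} - \frac{7418}{-2018}} - \frac{3687}{- \frac{5035}{3}} = \frac{23680}{\frac{1065}{-992} \cdot \frac{1}{8733} - - \frac{3709}{1009}} - - \frac{11061}{5035} = \frac{23680}{1065 \left(- \frac{1}{992}\right) \frac{1}{8733} + \frac{3709}{1009}} + \frac{11061}{5035} = \frac{23680}{\left(- \frac{1065}{992}\right) \frac{1}{8733} + \frac{3709}{1009}} + \frac{11061}{5035} = \frac{23680}{- \frac{5}{40672} + \frac{3709}{1009}} + \frac{11061}{5035} = \frac{23680}{\frac{150847403}{41038048}} + \frac{11061}{5035} = 23680 \cdot \frac{41038048}{150847403} + \frac{11061}{5035} = \frac{971780976640}{150847403} + \frac{11061}{5035} = \frac{257609775816157}{39974561795} \approx 6444.3$)
$\left(43864 + f\right) \left(26361 - 3604\right) = \left(43864 + \frac{257609775816157}{39974561795}\right) \left(26361 - 3604\right) = \frac{2011053954392037}{39974561795} \cdot 22757 = \frac{6537936405728512287}{5710651685}$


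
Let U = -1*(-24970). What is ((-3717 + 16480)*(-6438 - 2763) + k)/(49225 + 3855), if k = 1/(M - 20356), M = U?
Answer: -541832922881/244911120 ≈ -2212.4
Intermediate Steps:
U = 24970
M = 24970
k = 1/4614 (k = 1/(24970 - 20356) = 1/4614 ≈ 0.00021673)
((-3717 + 16480)*(-6438 - 2763) + k)/(49225 + 3855) = ((-3717 + 16480)*(-6438 - 2763) + 1/4614)/(49225 + 3855) = (12763*(-9201) + 1/4614)/53080 = (-117432363 + 1/4614)*(1/53080) = -541832922881/4614*1/53080 = -541832922881/244911120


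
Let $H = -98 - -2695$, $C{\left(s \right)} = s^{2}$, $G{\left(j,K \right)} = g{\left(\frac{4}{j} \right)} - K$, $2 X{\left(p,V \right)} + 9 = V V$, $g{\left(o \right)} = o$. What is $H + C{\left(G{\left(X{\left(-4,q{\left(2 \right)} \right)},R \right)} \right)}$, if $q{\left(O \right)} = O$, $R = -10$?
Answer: $\frac{66689}{25} \approx 2667.6$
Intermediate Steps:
$X{\left(p,V \right)} = - \frac{9}{2} + \frac{V^{2}}{2}$ ($X{\left(p,V \right)} = - \frac{9}{2} + \frac{V V}{2} = - \frac{9}{2} + \frac{V^{2}}{2}$)
$G{\left(j,K \right)} = - K + \frac{4}{j}$ ($G{\left(j,K \right)} = \frac{4}{j} - K = - K + \frac{4}{j}$)
$H = 2597$ ($H = -98 + 2695 = 2597$)
$H + C{\left(G{\left(X{\left(-4,q{\left(2 \right)} \right)},R \right)} \right)} = 2597 + \left(\left(-1\right) \left(-10\right) + \frac{4}{- \frac{9}{2} + \frac{2^{2}}{2}}\right)^{2} = 2597 + \left(10 + \frac{4}{- \frac{9}{2} + \frac{1}{2} \cdot 4}\right)^{2} = 2597 + \left(10 + \frac{4}{- \frac{9}{2} + 2}\right)^{2} = 2597 + \left(10 + \frac{4}{- \frac{5}{2}}\right)^{2} = 2597 + \left(10 + 4 \left(- \frac{2}{5}\right)\right)^{2} = 2597 + \left(10 - \frac{8}{5}\right)^{2} = 2597 + \left(\frac{42}{5}\right)^{2} = 2597 + \frac{1764}{25} = \frac{66689}{25}$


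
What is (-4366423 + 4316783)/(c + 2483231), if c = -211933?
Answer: -24820/1135649 ≈ -0.021855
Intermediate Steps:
(-4366423 + 4316783)/(c + 2483231) = (-4366423 + 4316783)/(-211933 + 2483231) = -49640/2271298 = -49640*1/2271298 = -24820/1135649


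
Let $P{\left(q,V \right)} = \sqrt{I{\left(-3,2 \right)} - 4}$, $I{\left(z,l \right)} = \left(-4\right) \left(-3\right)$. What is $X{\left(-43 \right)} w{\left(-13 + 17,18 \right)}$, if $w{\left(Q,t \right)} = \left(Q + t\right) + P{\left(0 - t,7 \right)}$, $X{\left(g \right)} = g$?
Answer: $-946 - 86 \sqrt{2} \approx -1067.6$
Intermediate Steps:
$I{\left(z,l \right)} = 12$
$P{\left(q,V \right)} = 2 \sqrt{2}$ ($P{\left(q,V \right)} = \sqrt{12 - 4} = \sqrt{8} = 2 \sqrt{2}$)
$w{\left(Q,t \right)} = Q + t + 2 \sqrt{2}$ ($w{\left(Q,t \right)} = \left(Q + t\right) + 2 \sqrt{2} = Q + t + 2 \sqrt{2}$)
$X{\left(-43 \right)} w{\left(-13 + 17,18 \right)} = - 43 \left(\left(-13 + 17\right) + 18 + 2 \sqrt{2}\right) = - 43 \left(4 + 18 + 2 \sqrt{2}\right) = - 43 \left(22 + 2 \sqrt{2}\right) = -946 - 86 \sqrt{2}$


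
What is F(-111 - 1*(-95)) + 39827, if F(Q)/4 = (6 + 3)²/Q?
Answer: 159227/4 ≈ 39807.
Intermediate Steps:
F(Q) = 324/Q (F(Q) = 4*((6 + 3)²/Q) = 4*(9²/Q) = 4*(81/Q) = 324/Q)
F(-111 - 1*(-95)) + 39827 = 324/(-111 - 1*(-95)) + 39827 = 324/(-111 + 95) + 39827 = 324/(-16) + 39827 = 324*(-1/16) + 39827 = -81/4 + 39827 = 159227/4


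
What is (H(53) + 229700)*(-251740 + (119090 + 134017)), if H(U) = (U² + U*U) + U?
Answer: 321752157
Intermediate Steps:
H(U) = U + 2*U² (H(U) = (U² + U²) + U = 2*U² + U = U + 2*U²)
(H(53) + 229700)*(-251740 + (119090 + 134017)) = (53*(1 + 2*53) + 229700)*(-251740 + (119090 + 134017)) = (53*(1 + 106) + 229700)*(-251740 + 253107) = (53*107 + 229700)*1367 = (5671 + 229700)*1367 = 235371*1367 = 321752157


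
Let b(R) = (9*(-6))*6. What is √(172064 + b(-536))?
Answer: 2*√42935 ≈ 414.42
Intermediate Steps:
b(R) = -324 (b(R) = -54*6 = -324)
√(172064 + b(-536)) = √(172064 - 324) = √171740 = 2*√42935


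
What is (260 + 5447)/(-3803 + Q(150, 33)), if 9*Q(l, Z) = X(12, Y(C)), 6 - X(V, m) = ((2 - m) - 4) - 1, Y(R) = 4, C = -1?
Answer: -51363/34214 ≈ -1.5012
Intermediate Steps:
X(V, m) = 9 + m (X(V, m) = 6 - (((2 - m) - 4) - 1) = 6 - ((-2 - m) - 1) = 6 - (-3 - m) = 6 + (3 + m) = 9 + m)
Q(l, Z) = 13/9 (Q(l, Z) = (9 + 4)/9 = (⅑)*13 = 13/9)
(260 + 5447)/(-3803 + Q(150, 33)) = (260 + 5447)/(-3803 + 13/9) = 5707/(-34214/9) = 5707*(-9/34214) = -51363/34214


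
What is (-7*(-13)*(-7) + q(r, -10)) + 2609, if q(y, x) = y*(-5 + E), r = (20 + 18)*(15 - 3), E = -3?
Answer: -1676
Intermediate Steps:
r = 456 (r = 38*12 = 456)
q(y, x) = -8*y (q(y, x) = y*(-5 - 3) = y*(-8) = -8*y)
(-7*(-13)*(-7) + q(r, -10)) + 2609 = (-7*(-13)*(-7) - 8*456) + 2609 = (91*(-7) - 3648) + 2609 = (-637 - 3648) + 2609 = -4285 + 2609 = -1676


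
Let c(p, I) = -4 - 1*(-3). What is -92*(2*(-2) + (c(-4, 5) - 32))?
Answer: 3404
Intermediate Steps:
c(p, I) = -1 (c(p, I) = -4 + 3 = -1)
-92*(2*(-2) + (c(-4, 5) - 32)) = -92*(2*(-2) + (-1 - 32)) = -92*(-4 - 33) = -92*(-37) = 3404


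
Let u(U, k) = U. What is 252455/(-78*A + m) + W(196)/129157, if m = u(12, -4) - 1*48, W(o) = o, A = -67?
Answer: 931638505/19152138 ≈ 48.644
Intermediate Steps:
m = -36 (m = 12 - 1*48 = 12 - 48 = -36)
252455/(-78*A + m) + W(196)/129157 = 252455/(-78*(-67) - 36) + 196/129157 = 252455/(5226 - 36) + 196*(1/129157) = 252455/5190 + 28/18451 = 252455*(1/5190) + 28/18451 = 50491/1038 + 28/18451 = 931638505/19152138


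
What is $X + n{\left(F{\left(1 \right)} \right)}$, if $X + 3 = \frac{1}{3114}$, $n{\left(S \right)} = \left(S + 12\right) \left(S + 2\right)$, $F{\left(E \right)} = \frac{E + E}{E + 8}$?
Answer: $\frac{677131}{28026} \approx 24.161$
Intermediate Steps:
$F{\left(E \right)} = \frac{2 E}{8 + E}$
$n{\left(S \right)} = \left(2 + S\right) \left(12 + S\right)$ ($n{\left(S \right)} = \left(12 + S\right) \left(2 + S\right) = \left(2 + S\right) \left(12 + S\right)$)
$X = - \frac{9341}{3114}$ ($X = -3 + \frac{1}{3114} = - \frac{9341}{3114} \approx -2.9997$)
$X + n{\left(F{\left(1 \right)} \right)} = - \frac{9341}{3114} + \left(24 + \left(2 \cdot 1 \frac{1}{8 + 1}\right)^{2} + 14 \cdot 2 \cdot 1 \frac{1}{8 + 1}\right) = - \frac{9341}{3114} + \left(24 + \left(2 \cdot 1 \cdot \frac{1}{9}\right)^{2} + 14 \cdot 2 \cdot 1 \cdot \frac{1}{9}\right) = - \frac{9341}{3114} + \left(24 + \left(\frac{2}{9}\right)^{2} + 14 \cdot \frac{2}{9}\right) = - \frac{9341}{3114} + \left(24 + \frac{4}{81} + \frac{28}{9}\right) = - \frac{9341}{3114} + \frac{2200}{81} = \frac{677131}{28026}$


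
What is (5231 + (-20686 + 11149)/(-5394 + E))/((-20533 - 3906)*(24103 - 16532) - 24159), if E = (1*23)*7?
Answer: -6845840/242094053981 ≈ -2.8278e-5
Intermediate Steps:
E = 161 (E = 23*7 = 161)
(5231 + (-20686 + 11149)/(-5394 + E))/((-20533 - 3906)*(24103 - 16532) - 24159) = (5231 + (-20686 + 11149)/(-5394 + 161))/((-20533 - 3906)*(24103 - 16532) - 24159) = (5231 - 9537/(-5233))/(-24439*7571 - 24159) = (5231 - 9537*(-1/5233))/(-185027669 - 24159) = (5231 + 9537/5233)/(-185051828) = (27383360/5233)*(-1/185051828) = -6845840/242094053981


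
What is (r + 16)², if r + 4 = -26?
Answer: 196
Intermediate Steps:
r = -30 (r = -4 - 26 = -30)
(r + 16)² = (-30 + 16)² = (-14)² = 196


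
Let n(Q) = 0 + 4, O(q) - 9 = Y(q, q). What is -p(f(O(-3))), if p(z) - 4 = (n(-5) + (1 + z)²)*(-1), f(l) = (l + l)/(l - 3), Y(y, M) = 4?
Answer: 324/25 ≈ 12.960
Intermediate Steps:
O(q) = 13 (O(q) = 9 + 4 = 13)
n(Q) = 4
f(l) = 2*l/(-3 + l) (f(l) = (2*l)/(-3 + l) = 2*l/(-3 + l))
p(z) = -(1 + z)² (p(z) = 4 + (4 + (1 + z)²)*(-1) = 4 + (-4 - (1 + z)²) = -(1 + z)²)
-p(f(O(-3))) = -(-1)*(1 + 2*13/(-3 + 13))² = -(-1)*(1 + 2*13/10)² = -(-1)*(1 + 2*13*(⅒))² = -(-1)*(1 + 13/5)² = -(-1)*(18/5)² = -(-1)*324/25 = -1*(-324/25) = 324/25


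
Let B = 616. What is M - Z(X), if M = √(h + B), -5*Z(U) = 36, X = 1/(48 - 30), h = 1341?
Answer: 36/5 + √1957 ≈ 51.438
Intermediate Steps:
X = 1/18 ≈ 0.055556
Z(U) = -36/5 (Z(U) = -⅕*36 = -36/5)
M = √1957 (M = √(1341 + 616) = √1957 ≈ 44.238)
M - Z(X) = √1957 - 1*(-36/5) = √1957 + 36/5 = 36/5 + √1957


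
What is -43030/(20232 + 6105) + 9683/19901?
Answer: -601318859/524132637 ≈ -1.1473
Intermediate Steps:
-43030/(20232 + 6105) + 9683/19901 = -43030/26337 + 9683*(1/19901) = -43030*1/26337 + 9683/19901 = -43030/26337 + 9683/19901 = -601318859/524132637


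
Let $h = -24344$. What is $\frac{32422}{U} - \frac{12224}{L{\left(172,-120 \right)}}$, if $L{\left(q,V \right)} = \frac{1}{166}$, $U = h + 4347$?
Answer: $- \frac{40577624870}{19997} \approx -2.0292 \cdot 10^{6}$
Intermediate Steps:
$U = -19997$ ($U = -24344 + 4347 = -19997$)
$L{\left(q,V \right)} = \frac{1}{166}$
$\frac{32422}{U} - \frac{12224}{L{\left(172,-120 \right)}} = \frac{32422}{-19997} - 12224 \frac{1}{\frac{1}{166}} = 32422 \left(- \frac{1}{19997}\right) - 2029184 = - \frac{32422}{19997} - 2029184 = - \frac{40577624870}{19997}$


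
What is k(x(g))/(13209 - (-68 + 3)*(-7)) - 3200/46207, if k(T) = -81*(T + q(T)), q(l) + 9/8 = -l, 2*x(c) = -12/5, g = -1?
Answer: -41831071/673513232 ≈ -0.062109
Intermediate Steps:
x(c) = -6/5 (x(c) = (-12/5)/2 = (-12*1/5)/2 = (1/2)*(-12/5) = -6/5)
q(l) = -9/8 - l
k(T) = 729/8 (k(T) = -81*(T + (-9/8 - T)) = -81*(-9/8) = 729/8)
k(x(g))/(13209 - (-68 + 3)*(-7)) - 3200/46207 = 729/(8*(13209 - (-68 + 3)*(-7))) - 3200/46207 = 729/(8*(13209 - (-65)*(-7))) - 3200*1/46207 = 729/(8*(13209 - 1*455)) - 3200/46207 = 729/(8*(13209 - 455)) - 3200/46207 = (729/8)/12754 - 3200/46207 = (729/8)*(1/12754) - 3200/46207 = 729/102032 - 3200/46207 = -41831071/673513232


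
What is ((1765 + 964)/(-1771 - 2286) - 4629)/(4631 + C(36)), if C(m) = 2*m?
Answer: -18782582/19080071 ≈ -0.98441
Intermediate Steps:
((1765 + 964)/(-1771 - 2286) - 4629)/(4631 + C(36)) = ((1765 + 964)/(-1771 - 2286) - 4629)/(4631 + 2*36) = (2729/(-4057) - 4629)/(4631 + 72) = (2729*(-1/4057) - 4629)/4703 = (-2729/4057 - 4629)*(1/4703) = -18782582/4057*1/4703 = -18782582/19080071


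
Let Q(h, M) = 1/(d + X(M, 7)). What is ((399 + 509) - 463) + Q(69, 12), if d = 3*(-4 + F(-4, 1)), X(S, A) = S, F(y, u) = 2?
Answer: 2671/6 ≈ 445.17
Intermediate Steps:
d = -6 (d = 3*(-4 + 2) = 3*(-2) = -6)
Q(h, M) = 1/(-6 + M)
((399 + 509) - 463) + Q(69, 12) = ((399 + 509) - 463) + 1/(-6 + 12) = (908 - 463) + 1/6 = 445 + ⅙ = 2671/6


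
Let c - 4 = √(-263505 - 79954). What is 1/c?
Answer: 4/343475 - I*√343459/343475 ≈ 1.1646e-5 - 0.0017062*I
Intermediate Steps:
c = 4 + I*√343459 (c = 4 + √(-263505 - 79954) = 4 + √(-343459) = 4 + I*√343459 ≈ 4.0 + 586.05*I)
1/c = 1/(4 + I*√343459)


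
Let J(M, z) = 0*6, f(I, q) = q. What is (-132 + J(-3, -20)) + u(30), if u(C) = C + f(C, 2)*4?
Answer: -94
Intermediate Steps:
J(M, z) = 0
u(C) = 8 + C (u(C) = C + 2*4 = C + 8 = 8 + C)
(-132 + J(-3, -20)) + u(30) = (-132 + 0) + (8 + 30) = -132 + 38 = -94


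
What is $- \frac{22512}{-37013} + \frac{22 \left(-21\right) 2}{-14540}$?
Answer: $\frac{90381123}{134542255} \approx 0.67177$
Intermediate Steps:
$- \frac{22512}{-37013} + \frac{22 \left(-21\right) 2}{-14540} = \left(-22512\right) \left(- \frac{1}{37013}\right) + \left(-462\right) 2 \left(- \frac{1}{14540}\right) = \frac{22512}{37013} - - \frac{231}{3635} = \frac{22512}{37013} + \frac{231}{3635} = \frac{90381123}{134542255}$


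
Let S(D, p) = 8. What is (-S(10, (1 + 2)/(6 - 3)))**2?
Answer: 64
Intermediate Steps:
(-S(10, (1 + 2)/(6 - 3)))**2 = (-1*8)**2 = (-8)**2 = 64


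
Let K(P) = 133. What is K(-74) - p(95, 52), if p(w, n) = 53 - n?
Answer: 132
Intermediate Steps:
K(-74) - p(95, 52) = 133 - (53 - 1*52) = 133 - (53 - 52) = 133 - 1*1 = 133 - 1 = 132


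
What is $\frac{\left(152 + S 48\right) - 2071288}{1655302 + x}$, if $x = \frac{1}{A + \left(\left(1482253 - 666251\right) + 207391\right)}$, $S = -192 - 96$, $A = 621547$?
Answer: $- \frac{3429634102400}{2722872471881} \approx -1.2596$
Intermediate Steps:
$S = -288$
$x = \frac{1}{1644940}$ ($x = \frac{1}{621547 + \left(\left(1482253 - 666251\right) + 207391\right)} = \frac{1}{621547 + \left(816002 + 207391\right)} = \frac{1}{621547 + 1023393} = \frac{1}{1644940} \approx 6.0792 \cdot 10^{-7}$)
$\frac{\left(152 + S 48\right) - 2071288}{1655302 + x} = \frac{\left(152 - 13824\right) - 2071288}{1655302 + \frac{1}{1644940}} = \frac{\left(152 - 13824\right) - 2071288}{\frac{2722872471881}{1644940}} = \left(-13672 - 2071288\right) \frac{1644940}{2722872471881} = \left(-2084960\right) \frac{1644940}{2722872471881} = - \frac{3429634102400}{2722872471881}$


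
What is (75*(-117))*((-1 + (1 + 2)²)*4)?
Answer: -280800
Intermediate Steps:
(75*(-117))*((-1 + (1 + 2)²)*4) = -8775*(-1 + 3²)*4 = -8775*(-1 + 9)*4 = -70200*4 = -8775*32 = -280800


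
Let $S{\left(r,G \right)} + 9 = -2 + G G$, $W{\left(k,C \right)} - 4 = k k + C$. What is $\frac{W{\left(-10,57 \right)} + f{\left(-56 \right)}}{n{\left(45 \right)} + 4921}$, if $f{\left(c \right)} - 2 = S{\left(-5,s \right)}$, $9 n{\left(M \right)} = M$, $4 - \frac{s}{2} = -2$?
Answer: $\frac{148}{2463} \approx 0.060089$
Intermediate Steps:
$s = 12$ ($s = 8 - -4 = 8 + 4 = 12$)
$n{\left(M \right)} = \frac{M}{9}$
$W{\left(k,C \right)} = 4 + C + k^{2}$ ($W{\left(k,C \right)} = 4 + \left(k k + C\right) = 4 + \left(k^{2} + C\right) = 4 + \left(C + k^{2}\right) = 4 + C + k^{2}$)
$S{\left(r,G \right)} = -11 + G^{2}$ ($S{\left(r,G \right)} = -9 + \left(-2 + G G\right) = -9 + \left(-2 + G^{2}\right) = -11 + G^{2}$)
$f{\left(c \right)} = 135$ ($f{\left(c \right)} = 2 - \left(11 - 12^{2}\right) = 2 + \left(-11 + 144\right) = 2 + 133 = 135$)
$\frac{W{\left(-10,57 \right)} + f{\left(-56 \right)}}{n{\left(45 \right)} + 4921} = \frac{\left(4 + 57 + \left(-10\right)^{2}\right) + 135}{\frac{1}{9} \cdot 45 + 4921} = \frac{\left(4 + 57 + 100\right) + 135}{5 + 4921} = \frac{161 + 135}{4926} = 296 \cdot \frac{1}{4926} = \frac{148}{2463}$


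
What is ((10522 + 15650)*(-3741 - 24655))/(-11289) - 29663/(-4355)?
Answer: 1078961417789/16387865 ≈ 65839.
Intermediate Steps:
((10522 + 15650)*(-3741 - 24655))/(-11289) - 29663/(-4355) = (26172*(-28396))*(-1/11289) - 29663*(-1/4355) = -743180112*(-1/11289) + 29663/4355 = 247726704/3763 + 29663/4355 = 1078961417789/16387865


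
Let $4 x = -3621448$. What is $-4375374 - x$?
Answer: $-3470012$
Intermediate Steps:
$x = -905362$ ($x = \frac{1}{4} \left(-3621448\right) = -905362$)
$-4375374 - x = -4375374 - -905362 = -4375374 + 905362 = -3470012$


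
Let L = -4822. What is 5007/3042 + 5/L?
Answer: 2010712/1222377 ≈ 1.6449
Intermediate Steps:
5007/3042 + 5/L = 5007/3042 + 5/(-4822) = 5007*(1/3042) + 5*(-1/4822) = 1669/1014 - 5/4822 = 2010712/1222377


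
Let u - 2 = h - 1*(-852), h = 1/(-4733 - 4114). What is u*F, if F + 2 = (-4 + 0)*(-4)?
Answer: 105774718/8847 ≈ 11956.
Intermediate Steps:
h = -1/8847 (h = 1/(-8847) = -1/8847 ≈ -0.00011303)
F = 14 (F = -2 + (-4 + 0)*(-4) = -2 - 4*(-4) = -2 + 16 = 14)
u = 7555337/8847 (u = 2 + (-1/8847 - 1*(-852)) = 2 + (-1/8847 + 852) = 2 + 7537643/8847 = 7555337/8847 ≈ 854.00)
u*F = (7555337/8847)*14 = 105774718/8847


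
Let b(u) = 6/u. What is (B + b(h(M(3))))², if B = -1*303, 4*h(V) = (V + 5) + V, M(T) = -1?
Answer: 87025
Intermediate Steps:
h(V) = 5/4 + V/2 (h(V) = ((V + 5) + V)/4 = ((5 + V) + V)/4 = (5 + 2*V)/4 = 5/4 + V/2)
B = -303
(B + b(h(M(3))))² = (-303 + 6/(5/4 + (½)*(-1)))² = (-303 + 6/(5/4 - ½))² = (-303 + 6/(¾))² = (-303 + 6*(4/3))² = (-303 + 8)² = (-295)² = 87025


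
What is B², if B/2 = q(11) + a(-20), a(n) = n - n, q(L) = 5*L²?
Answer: 1464100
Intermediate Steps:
a(n) = 0
B = 1210 (B = 2*(5*11² + 0) = 2*(5*121 + 0) = 2*(605 + 0) = 2*605 = 1210)
B² = 1210² = 1464100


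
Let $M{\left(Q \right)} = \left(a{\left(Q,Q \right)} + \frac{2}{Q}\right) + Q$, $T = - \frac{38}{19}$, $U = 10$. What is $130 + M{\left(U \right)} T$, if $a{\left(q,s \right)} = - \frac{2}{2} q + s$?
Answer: $\frac{548}{5} \approx 109.6$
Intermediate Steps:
$a{\left(q,s \right)} = s - q$ ($a{\left(q,s \right)} = \left(-2\right) \frac{1}{2} q + s = - q + s = s - q$)
$T = -2$ ($T = \left(-38\right) \frac{1}{19} = -2$)
$M{\left(Q \right)} = Q + \frac{2}{Q}$ ($M{\left(Q \right)} = \left(\left(Q - Q\right) + \frac{2}{Q}\right) + Q = \left(0 + \frac{2}{Q}\right) + Q = \frac{2}{Q} + Q = Q + \frac{2}{Q}$)
$130 + M{\left(U \right)} T = 130 + \left(10 + \frac{2}{10}\right) \left(-2\right) = 130 + \left(10 + 2 \cdot \frac{1}{10}\right) \left(-2\right) = 130 + \left(10 + \frac{1}{5}\right) \left(-2\right) = 130 + \frac{51}{5} \left(-2\right) = 130 - \frac{102}{5} = \frac{548}{5}$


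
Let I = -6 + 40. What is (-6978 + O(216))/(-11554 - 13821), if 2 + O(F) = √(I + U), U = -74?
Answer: 1396/5075 - 2*I*√10/25375 ≈ 0.27507 - 0.00024924*I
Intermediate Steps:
I = 34
O(F) = -2 + 2*I*√10 (O(F) = -2 + √(34 - 74) = -2 + √(-40) = -2 + 2*I*√10)
(-6978 + O(216))/(-11554 - 13821) = (-6978 + (-2 + 2*I*√10))/(-11554 - 13821) = (-6980 + 2*I*√10)/(-25375) = (-6980 + 2*I*√10)*(-1/25375) = 1396/5075 - 2*I*√10/25375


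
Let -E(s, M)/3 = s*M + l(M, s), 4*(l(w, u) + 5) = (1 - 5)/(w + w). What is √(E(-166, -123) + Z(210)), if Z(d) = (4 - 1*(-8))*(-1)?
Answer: I*√411851806/82 ≈ 247.49*I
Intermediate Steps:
l(w, u) = -5 - 1/(2*w) (l(w, u) = -5 + ((1 - 5)/(w + w))/4 = -5 + (-4*1/(2*w))/4 = -5 + (-2/w)/4 = -5 - 1/(2*w))
E(s, M) = 15 + 3/(2*M) - 3*M*s (E(s, M) = -3*(s*M + (-5 - 1/(2*M))) = -3*(M*s + (-5 - 1/(2*M))) = -3*(-5 - 1/(2*M) + M*s) = 15 + 3/(2*M) - 3*M*s)
Z(d) = -12 (Z(d) = (4 + 8)*(-1) = 12*(-1) = -12)
√(E(-166, -123) + Z(210)) = √((15 + (3/2)/(-123) - 3*(-123)*(-166)) - 12) = √((15 + (3/2)*(-1/123) - 61254) - 12) = √((15 - 1/82 - 61254) - 12) = √(-5021599/82 - 12) = √(-5022583/82) = I*√411851806/82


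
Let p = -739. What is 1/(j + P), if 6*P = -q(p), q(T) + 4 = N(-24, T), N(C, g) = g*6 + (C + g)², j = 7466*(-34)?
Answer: -2/700265 ≈ -2.8561e-6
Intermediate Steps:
j = -253844
N(C, g) = (C + g)² + 6*g (N(C, g) = 6*g + (C + g)² = (C + g)² + 6*g)
q(T) = -4 + (-24 + T)² + 6*T (q(T) = -4 + ((-24 + T)² + 6*T) = -4 + (-24 + T)² + 6*T)
P = -192577/2 (P = (-(572 + (-739)² - 42*(-739)))/6 = (-(572 + 546121 + 31038))/6 = (-1*577731)/6 = (⅙)*(-577731) = -192577/2 ≈ -96289.)
1/(j + P) = 1/(-253844 - 192577/2) = 1/(-700265/2) = -2/700265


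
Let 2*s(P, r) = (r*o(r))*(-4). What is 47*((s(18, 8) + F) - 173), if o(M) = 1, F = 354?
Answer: 7755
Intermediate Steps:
s(P, r) = -2*r (s(P, r) = ((r*1)*(-4))/2 = (r*(-4))/2 = (-4*r)/2 = -2*r)
47*((s(18, 8) + F) - 173) = 47*((-2*8 + 354) - 173) = 47*((-16 + 354) - 173) = 47*(338 - 173) = 47*165 = 7755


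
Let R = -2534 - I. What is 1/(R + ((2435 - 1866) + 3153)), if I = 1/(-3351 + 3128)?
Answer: 223/264925 ≈ 0.00084175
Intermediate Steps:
I = -1/223 (I = 1/(-223) = -1/223 ≈ -0.0044843)
R = -565081/223 (R = -2534 - 1*(-1/223) = -2534 + 1/223 = -565081/223 ≈ -2534.0)
1/(R + ((2435 - 1866) + 3153)) = 1/(-565081/223 + ((2435 - 1866) + 3153)) = 1/(-565081/223 + (569 + 3153)) = 1/(-565081/223 + 3722) = 1/(264925/223) = 223/264925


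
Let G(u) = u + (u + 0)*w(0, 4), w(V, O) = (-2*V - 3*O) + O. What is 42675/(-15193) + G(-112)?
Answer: 11868637/15193 ≈ 781.19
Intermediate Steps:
w(V, O) = -2*O - 2*V (w(V, O) = (-3*O - 2*V) + O = -2*O - 2*V)
G(u) = -7*u (G(u) = u + (u + 0)*(-2*4 - 2*0) = u + u*(-8 + 0) = u + u*(-8) = u - 8*u = -7*u)
42675/(-15193) + G(-112) = 42675/(-15193) - 7*(-112) = 42675*(-1/15193) + 784 = -42675/15193 + 784 = 11868637/15193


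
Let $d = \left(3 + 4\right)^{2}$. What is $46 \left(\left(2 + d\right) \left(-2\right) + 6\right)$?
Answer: $-4416$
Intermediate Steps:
$d = 49$ ($d = 7^{2} = 49$)
$46 \left(\left(2 + d\right) \left(-2\right) + 6\right) = 46 \left(\left(2 + 49\right) \left(-2\right) + 6\right) = 46 \left(51 \left(-2\right) + 6\right) = 46 \left(-102 + 6\right) = 46 \left(-96\right) = -4416$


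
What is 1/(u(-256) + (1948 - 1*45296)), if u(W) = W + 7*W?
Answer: -1/45396 ≈ -2.2028e-5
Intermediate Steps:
u(W) = 8*W
1/(u(-256) + (1948 - 1*45296)) = 1/(8*(-256) + (1948 - 1*45296)) = 1/(-2048 + (1948 - 45296)) = 1/(-2048 - 43348) = 1/(-45396) = -1/45396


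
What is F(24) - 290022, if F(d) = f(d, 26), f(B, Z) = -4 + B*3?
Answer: -289954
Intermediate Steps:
f(B, Z) = -4 + 3*B
F(d) = -4 + 3*d
F(24) - 290022 = (-4 + 3*24) - 290022 = (-4 + 72) - 290022 = 68 - 290022 = -289954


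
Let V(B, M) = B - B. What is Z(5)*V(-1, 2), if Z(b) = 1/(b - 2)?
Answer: 0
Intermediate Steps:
V(B, M) = 0
Z(b) = 1/(-2 + b)
Z(5)*V(-1, 2) = 0/(-2 + 5) = 0/3 = (⅓)*0 = 0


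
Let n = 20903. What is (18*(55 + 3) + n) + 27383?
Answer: 49330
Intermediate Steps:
(18*(55 + 3) + n) + 27383 = (18*(55 + 3) + 20903) + 27383 = (18*58 + 20903) + 27383 = (1044 + 20903) + 27383 = 21947 + 27383 = 49330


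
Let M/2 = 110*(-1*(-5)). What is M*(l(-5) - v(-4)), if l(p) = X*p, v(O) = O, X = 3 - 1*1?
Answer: -6600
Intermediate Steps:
X = 2 (X = 3 - 1 = 2)
l(p) = 2*p
M = 1100 (M = 2*(110*(-1*(-5))) = 2*(110*5) = 2*550 = 1100)
M*(l(-5) - v(-4)) = 1100*(2*(-5) - 1*(-4)) = 1100*(-10 + 4) = 1100*(-6) = -6600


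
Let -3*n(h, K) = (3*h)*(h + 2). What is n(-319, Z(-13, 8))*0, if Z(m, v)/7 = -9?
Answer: 0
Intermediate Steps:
Z(m, v) = -63 (Z(m, v) = 7*(-9) = -63)
n(h, K) = -h*(2 + h) (n(h, K) = -3*h*(h + 2)/3 = -3*h*(2 + h)/3 = -h*(2 + h))
n(-319, Z(-13, 8))*0 = -1*(-319)*(2 - 319)*0 = -1*(-319)*(-317)*0 = -101123*0 = 0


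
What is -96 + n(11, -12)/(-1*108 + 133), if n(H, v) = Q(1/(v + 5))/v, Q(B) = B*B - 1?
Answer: -117596/1225 ≈ -95.997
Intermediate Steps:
Q(B) = -1 + B² (Q(B) = B² - 1 = -1 + B²)
n(H, v) = (-1 + (5 + v)⁻²)/v (n(H, v) = (-1 + (1/(v + 5))²)/v = (-1 + (1/(5 + v))²)/v = (-1 + (5 + v)⁻²)/v)
-96 + n(11, -12)/(-1*108 + 133) = -96 + (-1/(-12) + 1/((-12)*(5 - 12)²))/(-1*108 + 133) = -96 + (-1*(-1/12) - 1/12/(-7)²)/(-108 + 133) = -96 + (1/12 - 1/12*1/49)/25 = -96 + (1/12 - 1/588)*(1/25) = -96 + (4/49)*(1/25) = -96 + 4/1225 = -117596/1225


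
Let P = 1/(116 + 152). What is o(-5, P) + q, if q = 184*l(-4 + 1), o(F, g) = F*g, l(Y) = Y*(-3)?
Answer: 443803/268 ≈ 1656.0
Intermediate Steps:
P = 1/268 ≈ 0.0037313
l(Y) = -3*Y
q = 1656 (q = 184*(-3*(-4 + 1)) = 184*(-3*(-3)) = 184*9 = 1656)
o(-5, P) + q = -5*1/268 + 1656 = -5/268 + 1656 = 443803/268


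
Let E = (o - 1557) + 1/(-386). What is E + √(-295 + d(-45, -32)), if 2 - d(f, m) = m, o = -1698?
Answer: -1256431/386 + 3*I*√29 ≈ -3255.0 + 16.155*I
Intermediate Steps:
d(f, m) = 2 - m
E = -1256431/386 (E = (-1698 - 1557) + 1/(-386) = -3255 - 1/386 = -1256431/386 ≈ -3255.0)
E + √(-295 + d(-45, -32)) = -1256431/386 + √(-295 + (2 - 1*(-32))) = -1256431/386 + √(-295 + (2 + 32)) = -1256431/386 + √(-295 + 34) = -1256431/386 + √(-261) = -1256431/386 + 3*I*√29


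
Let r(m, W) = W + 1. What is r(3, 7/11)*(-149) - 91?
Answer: -3683/11 ≈ -334.82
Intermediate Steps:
r(m, W) = 1 + W
r(3, 7/11)*(-149) - 91 = (1 + 7/11)*(-149) - 91 = (18/11)*(-149) - 91 = -2682/11 - 91 = -3683/11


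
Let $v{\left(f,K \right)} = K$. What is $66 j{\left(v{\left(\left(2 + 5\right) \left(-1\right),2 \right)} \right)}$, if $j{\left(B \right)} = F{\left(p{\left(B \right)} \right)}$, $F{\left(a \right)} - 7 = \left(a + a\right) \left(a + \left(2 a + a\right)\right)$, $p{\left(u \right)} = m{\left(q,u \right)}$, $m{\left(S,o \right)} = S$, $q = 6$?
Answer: $19470$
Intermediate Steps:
$p{\left(u \right)} = 6$
$F{\left(a \right)} = 7 + 8 a^{2}$ ($F{\left(a \right)} = 7 + \left(a + a\right) \left(a + \left(2 a + a\right)\right) = 7 + 2 a \left(a + 3 a\right) = 7 + 2 a 4 a = 7 + 8 a^{2}$)
$j{\left(B \right)} = 295$ ($j{\left(B \right)} = 7 + 8 \cdot 6^{2} = 7 + 8 \cdot 36 = 7 + 288 = 295$)
$66 j{\left(v{\left(\left(2 + 5\right) \left(-1\right),2 \right)} \right)} = 66 \cdot 295 = 19470$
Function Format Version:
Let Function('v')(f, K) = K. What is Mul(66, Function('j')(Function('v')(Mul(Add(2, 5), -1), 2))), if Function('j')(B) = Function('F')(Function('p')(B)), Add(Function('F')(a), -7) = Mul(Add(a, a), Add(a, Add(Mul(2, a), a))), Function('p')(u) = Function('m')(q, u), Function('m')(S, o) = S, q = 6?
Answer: 19470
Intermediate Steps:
Function('p')(u) = 6
Function('F')(a) = Add(7, Mul(8, Pow(a, 2))) (Function('F')(a) = Add(7, Mul(Add(a, a), Add(a, Add(Mul(2, a), a)))) = Add(7, Mul(Mul(2, a), Add(a, Mul(3, a)))) = Add(7, Mul(Mul(2, a), Mul(4, a))) = Add(7, Mul(8, Pow(a, 2))))
Function('j')(B) = 295 (Function('j')(B) = Add(7, Mul(8, Pow(6, 2))) = Add(7, Mul(8, 36)) = Add(7, 288) = 295)
Mul(66, Function('j')(Function('v')(Mul(Add(2, 5), -1), 2))) = Mul(66, 295) = 19470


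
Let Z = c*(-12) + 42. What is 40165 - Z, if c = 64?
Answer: 40891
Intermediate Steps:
Z = -726 (Z = 64*(-12) + 42 = -768 + 42 = -726)
40165 - Z = 40165 - 1*(-726) = 40165 + 726 = 40891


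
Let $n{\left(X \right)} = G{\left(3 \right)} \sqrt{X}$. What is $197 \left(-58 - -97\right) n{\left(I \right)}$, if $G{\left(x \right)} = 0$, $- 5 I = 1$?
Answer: $0$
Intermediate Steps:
$I = - \frac{1}{5}$ ($I = \left(- \frac{1}{5}\right) 1 = - \frac{1}{5} \approx -0.2$)
$n{\left(X \right)} = 0$ ($n{\left(X \right)} = 0 \sqrt{X} = 0$)
$197 \left(-58 - -97\right) n{\left(I \right)} = 197 \left(-58 - -97\right) 0 = 197 \left(-58 + 97\right) 0 = 197 \cdot 39 \cdot 0 = 7683 \cdot 0 = 0$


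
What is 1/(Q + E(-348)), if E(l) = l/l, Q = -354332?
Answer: -1/354331 ≈ -2.8222e-6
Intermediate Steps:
E(l) = 1
1/(Q + E(-348)) = 1/(-354332 + 1) = 1/(-354331) = -1/354331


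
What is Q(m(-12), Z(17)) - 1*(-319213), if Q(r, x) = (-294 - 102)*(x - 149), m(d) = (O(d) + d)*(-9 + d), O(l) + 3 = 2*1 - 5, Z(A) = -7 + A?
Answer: 374257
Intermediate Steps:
O(l) = -6 (O(l) = -3 + (2*1 - 5) = -3 + (2 - 5) = -3 - 3 = -6)
m(d) = (-9 + d)*(-6 + d) (m(d) = (-6 + d)*(-9 + d) = (-9 + d)*(-6 + d))
Q(r, x) = 59004 - 396*x (Q(r, x) = -396*(-149 + x) = 59004 - 396*x)
Q(m(-12), Z(17)) - 1*(-319213) = (59004 - 396*(-7 + 17)) - 1*(-319213) = (59004 - 396*10) + 319213 = (59004 - 3960) + 319213 = 55044 + 319213 = 374257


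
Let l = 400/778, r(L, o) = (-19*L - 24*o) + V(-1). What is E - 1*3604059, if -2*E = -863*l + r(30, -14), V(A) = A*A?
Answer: -2803694665/778 ≈ -3.6037e+6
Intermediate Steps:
V(A) = A**2
r(L, o) = 1 - 24*o - 19*L (r(L, o) = (-19*L - 24*o) + (-1)**2 = (-24*o - 19*L) + 1 = 1 - 24*o - 19*L)
l = 200/389 (l = 400*(1/778) = 200/389 ≈ 0.51414)
E = 263237/778 (E = -(-863*200/389 + (1 - 24*(-14) - 19*30))/2 = -(-172600/389 + (1 + 336 - 570))/2 = -(-172600/389 - 233)/2 = -1/2*(-263237/389) = 263237/778 ≈ 338.35)
E - 1*3604059 = 263237/778 - 1*3604059 = 263237/778 - 3604059 = -2803694665/778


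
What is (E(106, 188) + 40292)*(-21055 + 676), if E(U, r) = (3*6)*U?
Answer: -859993800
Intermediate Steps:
E(U, r) = 18*U
(E(106, 188) + 40292)*(-21055 + 676) = (18*106 + 40292)*(-21055 + 676) = (1908 + 40292)*(-20379) = 42200*(-20379) = -859993800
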